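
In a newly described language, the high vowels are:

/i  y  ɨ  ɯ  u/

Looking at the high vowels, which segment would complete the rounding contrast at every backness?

/ʉ/

backness          unrounded  rounded 
front             i         y       
central           ɨ         —       
back              ɯ         u       
The central row has no rounded member, so the gap is the central rounded vowel /ʉ/.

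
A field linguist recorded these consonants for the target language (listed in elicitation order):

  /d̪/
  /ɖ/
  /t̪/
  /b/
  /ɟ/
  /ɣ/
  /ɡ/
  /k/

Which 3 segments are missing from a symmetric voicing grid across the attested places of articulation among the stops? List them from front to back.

/p/, /ʈ/, /c/

Voiceless: /t̪/ (dental), /k/ (velar).
Voiced: /b/ (bilabial), /d̪/ (dental), /ɖ/ (retroflex), /ɟ/ (palatal), /ɡ/ (velar).
Gaps, from front to back: bilabial lacks voiceless (/p/); retroflex lacks voiceless (/ʈ/); palatal lacks voiceless (/c/).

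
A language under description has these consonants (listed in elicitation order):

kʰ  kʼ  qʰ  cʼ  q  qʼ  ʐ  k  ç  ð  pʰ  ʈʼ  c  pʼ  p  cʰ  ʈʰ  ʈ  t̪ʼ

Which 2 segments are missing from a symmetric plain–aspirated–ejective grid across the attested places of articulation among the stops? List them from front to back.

/t̪/, /t̪ʰ/

bilabial: plain /p/, aspirated /pʰ/, ejective /pʼ/.
dental: plain —, aspirated —, ejective /t̪ʼ/.
retroflex: plain /ʈ/, aspirated /ʈʰ/, ejective /ʈʼ/.
palatal: plain /c/, aspirated /cʰ/, ejective /cʼ/.
velar: plain /k/, aspirated /kʰ/, ejective /kʼ/.
uvular: plain /q/, aspirated /qʰ/, ejective /qʼ/.
Gaps, from front to back: dental lacks plain (/t̪/); dental lacks aspirated (/t̪ʰ/).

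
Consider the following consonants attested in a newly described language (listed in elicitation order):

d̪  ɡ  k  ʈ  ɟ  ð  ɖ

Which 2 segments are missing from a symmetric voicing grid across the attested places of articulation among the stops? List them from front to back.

place of articulation  voiceless  voiced  
dental            —         d̪      
retroflex         ʈ         ɖ       
palatal           —         ɟ       
velar             k         ɡ       
Gaps, from front to back: dental lacks voiceless (/t̪/); palatal lacks voiceless (/c/).

/t̪/, /c/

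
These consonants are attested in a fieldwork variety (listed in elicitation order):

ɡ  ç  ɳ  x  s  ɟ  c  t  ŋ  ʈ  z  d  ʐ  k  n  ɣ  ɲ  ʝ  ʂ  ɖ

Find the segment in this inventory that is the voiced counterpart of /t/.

/t/ is a voiceless alveolar stop.
The voiced counterpart is a voiced alveolar stop — in this inventory, /d/.

/d/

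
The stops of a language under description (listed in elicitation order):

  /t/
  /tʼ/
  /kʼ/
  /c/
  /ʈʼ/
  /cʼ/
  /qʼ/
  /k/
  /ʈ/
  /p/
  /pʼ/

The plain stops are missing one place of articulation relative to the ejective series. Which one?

uvular

place of articulation  plain     ejective
bilabial          p         pʼ      
alveolar          t         tʼ      
retroflex         ʈ         ʈʼ      
palatal           c         cʼ      
velar             k         kʼ      
uvular            —         qʼ      
Every place of articulation has a plain member except uvular, where /q/ would be expected.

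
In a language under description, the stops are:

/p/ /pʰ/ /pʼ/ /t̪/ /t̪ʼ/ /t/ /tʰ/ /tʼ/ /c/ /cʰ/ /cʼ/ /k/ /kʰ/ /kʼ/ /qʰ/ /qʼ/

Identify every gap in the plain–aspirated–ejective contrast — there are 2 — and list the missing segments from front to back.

/t̪ʰ/, /q/

bilabial: plain /p/, aspirated /pʰ/, ejective /pʼ/.
dental: plain /t̪/, aspirated —, ejective /t̪ʼ/.
alveolar: plain /t/, aspirated /tʰ/, ejective /tʼ/.
palatal: plain /c/, aspirated /cʰ/, ejective /cʼ/.
velar: plain /k/, aspirated /kʰ/, ejective /kʼ/.
uvular: plain —, aspirated /qʰ/, ejective /qʼ/.
Gaps, from front to back: dental lacks aspirated (/t̪ʰ/); uvular lacks plain (/q/).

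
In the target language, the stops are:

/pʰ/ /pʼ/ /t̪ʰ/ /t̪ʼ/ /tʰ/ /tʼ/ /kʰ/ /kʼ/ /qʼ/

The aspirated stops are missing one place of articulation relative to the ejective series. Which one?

uvular

bilabial: aspirated /pʰ/, ejective /pʼ/.
dental: aspirated /t̪ʰ/, ejective /t̪ʼ/.
alveolar: aspirated /tʰ/, ejective /tʼ/.
velar: aspirated /kʰ/, ejective /kʼ/.
uvular: aspirated —, ejective /qʼ/.
Every place of articulation has an aspirated member except uvular, where /qʰ/ would be expected.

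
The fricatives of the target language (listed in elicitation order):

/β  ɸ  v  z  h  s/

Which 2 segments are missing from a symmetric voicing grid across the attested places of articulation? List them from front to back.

Voiceless: /ɸ/ (bilabial), /s/ (alveolar), /h/ (glottal).
Voiced: /β/ (bilabial), /v/ (labiodental), /z/ (alveolar).
Gaps, from front to back: labiodental lacks voiceless (/f/); glottal lacks voiced (/ɦ/).

/f/, /ɦ/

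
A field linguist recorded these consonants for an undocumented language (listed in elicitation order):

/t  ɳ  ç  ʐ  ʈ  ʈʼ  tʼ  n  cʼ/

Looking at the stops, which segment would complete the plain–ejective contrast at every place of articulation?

/c/

alveolar: plain /t/, ejective /tʼ/.
retroflex: plain /ʈ/, ejective /ʈʼ/.
palatal: plain —, ejective /cʼ/.
The palatal row has no plain member, so the gap is the plain palatal stop /c/.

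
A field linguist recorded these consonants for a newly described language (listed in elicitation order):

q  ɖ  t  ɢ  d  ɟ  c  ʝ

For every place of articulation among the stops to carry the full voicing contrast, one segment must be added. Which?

alveolar: voiceless /t/, voiced /d/.
retroflex: voiceless —, voiced /ɖ/.
palatal: voiceless /c/, voiced /ɟ/.
uvular: voiceless /q/, voiced /ɢ/.
The retroflex row has no voiceless member, so the gap is the voiceless retroflex stop /ʈ/.

/ʈ/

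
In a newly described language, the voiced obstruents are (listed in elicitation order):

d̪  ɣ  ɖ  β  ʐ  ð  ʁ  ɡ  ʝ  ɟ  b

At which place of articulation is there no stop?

uvular

place of articulation  stop      fricative
bilabial          b         β       
dental            d̪        ð       
retroflex         ɖ         ʐ       
palatal           ɟ         ʝ       
velar             ɡ         ɣ       
uvular            —         ʁ       
Every place of articulation has a stop member except uvular, where /ɢ/ would be expected.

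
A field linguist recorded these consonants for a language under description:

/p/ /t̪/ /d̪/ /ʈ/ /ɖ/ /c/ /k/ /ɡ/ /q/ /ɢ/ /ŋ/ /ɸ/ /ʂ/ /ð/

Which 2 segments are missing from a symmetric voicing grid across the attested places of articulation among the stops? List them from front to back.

/b/, /ɟ/

place of articulation  voiceless  voiced  
bilabial          p         —       
dental            t̪        d̪      
retroflex         ʈ         ɖ       
palatal           c         —       
velar             k         ɡ       
uvular            q         ɢ       
Gaps, from front to back: bilabial lacks voiced (/b/); palatal lacks voiced (/ɟ/).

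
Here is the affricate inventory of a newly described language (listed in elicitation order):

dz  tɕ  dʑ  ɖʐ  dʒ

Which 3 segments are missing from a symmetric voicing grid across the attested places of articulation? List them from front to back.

/ts/, /tʃ/, /ʈʂ/

place of articulation  voiceless  voiced  
alveolar          —         dz      
postalveolar      —         dʒ      
retroflex         —         ɖʐ      
alveolo-palatal   tɕ        dʑ      
Gaps, from front to back: alveolar lacks voiceless (/ts/); postalveolar lacks voiceless (/tʃ/); retroflex lacks voiceless (/ʈʂ/).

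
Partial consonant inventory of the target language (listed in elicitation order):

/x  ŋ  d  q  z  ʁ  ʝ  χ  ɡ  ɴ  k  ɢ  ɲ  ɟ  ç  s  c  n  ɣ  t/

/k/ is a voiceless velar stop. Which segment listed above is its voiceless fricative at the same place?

/x/

The voiceless fricative at the same place is a voiceless velar fricative — in this inventory, /x/.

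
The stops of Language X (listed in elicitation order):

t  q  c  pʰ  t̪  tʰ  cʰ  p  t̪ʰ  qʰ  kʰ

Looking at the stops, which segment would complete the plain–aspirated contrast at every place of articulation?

/k/

Plain: /p/ (bilabial), /t̪/ (dental), /t/ (alveolar), /c/ (palatal), /q/ (uvular).
Aspirated: /pʰ/ (bilabial), /t̪ʰ/ (dental), /tʰ/ (alveolar), /cʰ/ (palatal), /kʰ/ (velar), /qʰ/ (uvular).
The velar row has no plain member, so the gap is the plain velar stop /k/.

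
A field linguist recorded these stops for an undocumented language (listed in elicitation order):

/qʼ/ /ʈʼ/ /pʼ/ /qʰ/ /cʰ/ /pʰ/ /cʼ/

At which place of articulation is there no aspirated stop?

retroflex

place of articulation  aspirated  ejective
bilabial          pʰ        pʼ      
retroflex         —         ʈʼ      
palatal           cʰ        cʼ      
uvular            qʰ        qʼ      
Every place of articulation has an aspirated member except retroflex, where /ʈʰ/ would be expected.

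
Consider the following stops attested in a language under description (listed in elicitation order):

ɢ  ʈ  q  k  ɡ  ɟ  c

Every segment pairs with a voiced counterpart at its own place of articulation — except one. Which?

/ʈ/

Palatal: /c/ ~ /ɟ/
Velar: /k/ ~ /ɡ/
Uvular: /q/ ~ /ɢ/
Retroflex: only /ʈ/ (voiceless); no voiced partner.
So /ʈ/ is the unpaired segment.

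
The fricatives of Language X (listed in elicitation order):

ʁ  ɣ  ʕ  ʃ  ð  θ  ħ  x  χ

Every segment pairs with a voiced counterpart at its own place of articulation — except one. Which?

/ʃ/

Dental: /θ/ ~ /ð/
Velar: /x/ ~ /ɣ/
Uvular: /χ/ ~ /ʁ/
Pharyngeal: /ħ/ ~ /ʕ/
Postalveolar: only /ʃ/ (voiceless); no voiced partner.
So /ʃ/ is the unpaired segment.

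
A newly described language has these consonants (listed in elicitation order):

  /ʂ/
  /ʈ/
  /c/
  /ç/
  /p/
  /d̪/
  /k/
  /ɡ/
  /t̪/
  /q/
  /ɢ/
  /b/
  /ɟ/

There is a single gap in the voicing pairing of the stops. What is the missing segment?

/ɖ/

place of articulation  voiceless  voiced  
bilabial          p         b       
dental            t̪        d̪      
retroflex         ʈ         —       
palatal           c         ɟ       
velar             k         ɡ       
uvular            q         ɢ       
The retroflex row has no voiced member, so the gap is the voiced retroflex stop /ɖ/.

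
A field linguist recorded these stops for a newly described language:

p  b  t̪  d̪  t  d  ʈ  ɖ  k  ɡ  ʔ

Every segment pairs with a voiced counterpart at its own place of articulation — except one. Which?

/ʔ/

Bilabial: /p/ ~ /b/
Dental: /t̪/ ~ /d̪/
Alveolar: /t/ ~ /d/
Retroflex: /ʈ/ ~ /ɖ/
Velar: /k/ ~ /ɡ/
Glottal: only /ʔ/ (voiceless); no voiced partner.
So /ʔ/ is the unpaired segment.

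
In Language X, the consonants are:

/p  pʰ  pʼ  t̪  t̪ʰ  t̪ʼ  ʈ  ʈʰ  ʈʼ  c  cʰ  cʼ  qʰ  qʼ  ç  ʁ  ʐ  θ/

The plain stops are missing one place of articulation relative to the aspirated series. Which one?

uvular

bilabial: plain /p/, aspirated /pʰ/, ejective /pʼ/.
dental: plain /t̪/, aspirated /t̪ʰ/, ejective /t̪ʼ/.
retroflex: plain /ʈ/, aspirated /ʈʰ/, ejective /ʈʼ/.
palatal: plain /c/, aspirated /cʰ/, ejective /cʼ/.
uvular: plain —, aspirated /qʰ/, ejective /qʼ/.
Every place of articulation has a plain member except uvular, where /q/ would be expected.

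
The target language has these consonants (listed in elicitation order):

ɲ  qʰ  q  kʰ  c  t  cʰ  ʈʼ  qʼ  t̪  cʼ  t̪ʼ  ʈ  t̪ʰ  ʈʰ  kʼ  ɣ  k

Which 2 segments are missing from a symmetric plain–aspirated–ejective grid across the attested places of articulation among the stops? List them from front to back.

Plain: /t̪/ (dental), /t/ (alveolar), /ʈ/ (retroflex), /c/ (palatal), /k/ (velar), /q/ (uvular).
Aspirated: /t̪ʰ/ (dental), /ʈʰ/ (retroflex), /cʰ/ (palatal), /kʰ/ (velar), /qʰ/ (uvular).
Ejective: /t̪ʼ/ (dental), /ʈʼ/ (retroflex), /cʼ/ (palatal), /kʼ/ (velar), /qʼ/ (uvular).
Gaps, from front to back: alveolar lacks aspirated (/tʰ/); alveolar lacks ejective (/tʼ/).

/tʰ/, /tʼ/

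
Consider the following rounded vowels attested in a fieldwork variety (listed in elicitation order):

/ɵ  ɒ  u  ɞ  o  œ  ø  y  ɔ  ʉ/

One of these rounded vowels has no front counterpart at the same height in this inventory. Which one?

High: /y/ ~ /ʉ/ ~ /u/
High-mid: /ø/ ~ /ɵ/ ~ /o/
Low-mid: /œ/ ~ /ɞ/ ~ /ɔ/
Low: only /ɒ/ (back); no front partner.
So /ɒ/ is the unpaired segment.

/ɒ/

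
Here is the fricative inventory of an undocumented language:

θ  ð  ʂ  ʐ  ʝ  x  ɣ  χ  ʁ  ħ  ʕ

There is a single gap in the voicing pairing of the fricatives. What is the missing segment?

/ç/

Voiceless: /θ/ (dental), /ʂ/ (retroflex), /x/ (velar), /χ/ (uvular), /ħ/ (pharyngeal).
Voiced: /ð/ (dental), /ʐ/ (retroflex), /ʝ/ (palatal), /ɣ/ (velar), /ʁ/ (uvular), /ʕ/ (pharyngeal).
The palatal row has no voiceless member, so the gap is the voiceless palatal fricative /ç/.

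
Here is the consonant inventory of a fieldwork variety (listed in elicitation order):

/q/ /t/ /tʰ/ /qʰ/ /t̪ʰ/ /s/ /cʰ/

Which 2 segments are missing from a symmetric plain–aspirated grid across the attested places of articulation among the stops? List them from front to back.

/t̪/, /c/

dental: plain —, aspirated /t̪ʰ/.
alveolar: plain /t/, aspirated /tʰ/.
palatal: plain —, aspirated /cʰ/.
uvular: plain /q/, aspirated /qʰ/.
Gaps, from front to back: dental lacks plain (/t̪/); palatal lacks plain (/c/).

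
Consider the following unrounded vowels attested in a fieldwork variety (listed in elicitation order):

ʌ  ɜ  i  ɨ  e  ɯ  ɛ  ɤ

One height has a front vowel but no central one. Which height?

high-mid

height            front     central   back    
high              i         ɨ         ɯ       
high-mid          e         —         ɤ       
low-mid           ɛ         ɜ         ʌ       
Every height has a central member except high-mid, where /ɘ/ would be expected.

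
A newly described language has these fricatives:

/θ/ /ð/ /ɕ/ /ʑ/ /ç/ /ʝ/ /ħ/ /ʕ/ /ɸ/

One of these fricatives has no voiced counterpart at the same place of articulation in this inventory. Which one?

/ɸ/

Dental: /θ/ ~ /ð/
Alveolo-palatal: /ɕ/ ~ /ʑ/
Palatal: /ç/ ~ /ʝ/
Pharyngeal: /ħ/ ~ /ʕ/
Bilabial: only /ɸ/ (voiceless); no voiced partner.
So /ɸ/ is the unpaired segment.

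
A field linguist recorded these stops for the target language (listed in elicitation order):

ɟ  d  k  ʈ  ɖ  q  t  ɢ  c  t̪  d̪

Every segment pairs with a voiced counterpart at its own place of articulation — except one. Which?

Dental: /t̪/ ~ /d̪/
Alveolar: /t/ ~ /d/
Retroflex: /ʈ/ ~ /ɖ/
Palatal: /c/ ~ /ɟ/
Uvular: /q/ ~ /ɢ/
Velar: only /k/ (voiceless); no voiced partner.
So /k/ is the unpaired segment.

/k/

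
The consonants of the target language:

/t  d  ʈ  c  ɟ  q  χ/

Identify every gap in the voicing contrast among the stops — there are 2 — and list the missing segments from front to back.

place of articulation  voiceless  voiced  
alveolar          t         d       
retroflex         ʈ         —       
palatal           c         ɟ       
uvular            q         —       
Gaps, from front to back: retroflex lacks voiced (/ɖ/); uvular lacks voiced (/ɢ/).

/ɖ/, /ɢ/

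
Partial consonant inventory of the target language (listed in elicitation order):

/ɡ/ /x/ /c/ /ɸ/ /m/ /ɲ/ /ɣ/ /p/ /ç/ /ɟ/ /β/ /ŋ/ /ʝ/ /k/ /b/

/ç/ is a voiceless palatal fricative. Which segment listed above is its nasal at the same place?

The nasal at the same place is a palatal nasal — in this inventory, /ɲ/.

/ɲ/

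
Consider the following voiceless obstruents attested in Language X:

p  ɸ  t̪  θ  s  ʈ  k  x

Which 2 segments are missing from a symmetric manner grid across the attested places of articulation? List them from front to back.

/t/, /ʂ/

place of articulation  stop      fricative
bilabial          p         ɸ       
dental            t̪        θ       
alveolar          —         s       
retroflex         ʈ         —       
velar             k         x       
Gaps, from front to back: alveolar lacks stop (/t/); retroflex lacks fricative (/ʂ/).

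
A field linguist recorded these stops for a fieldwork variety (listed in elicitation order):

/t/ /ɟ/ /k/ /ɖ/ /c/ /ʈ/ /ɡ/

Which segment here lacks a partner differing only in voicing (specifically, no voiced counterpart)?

Retroflex: /ʈ/ ~ /ɖ/
Palatal: /c/ ~ /ɟ/
Velar: /k/ ~ /ɡ/
Alveolar: only /t/ (voiceless); no voiced partner.
So /t/ is the unpaired segment.

/t/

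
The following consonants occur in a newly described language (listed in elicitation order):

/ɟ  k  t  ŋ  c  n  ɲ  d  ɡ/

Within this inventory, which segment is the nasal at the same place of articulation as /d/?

/n/

/d/ is a voiced alveolar stop.
The nasal at the same place is an alveolar nasal — in this inventory, /n/.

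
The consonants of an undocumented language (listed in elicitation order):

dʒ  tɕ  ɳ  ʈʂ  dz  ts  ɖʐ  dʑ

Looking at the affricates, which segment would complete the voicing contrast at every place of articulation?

/tʃ/

alveolar: voiceless /ts/, voiced /dz/.
postalveolar: voiceless —, voiced /dʒ/.
retroflex: voiceless /ʈʂ/, voiced /ɖʐ/.
alveolo-palatal: voiceless /tɕ/, voiced /dʑ/.
The postalveolar row has no voiceless member, so the gap is the voiceless postalveolar affricate /tʃ/.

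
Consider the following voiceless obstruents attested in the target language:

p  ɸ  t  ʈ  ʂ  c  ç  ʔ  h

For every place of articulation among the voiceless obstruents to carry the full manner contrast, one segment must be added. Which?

/s/

bilabial: stop /p/, fricative /ɸ/.
alveolar: stop /t/, fricative —.
retroflex: stop /ʈ/, fricative /ʂ/.
palatal: stop /c/, fricative /ç/.
glottal: stop /ʔ/, fricative /h/.
The alveolar row has no fricative member, so the gap is the alveolar fricative /s/.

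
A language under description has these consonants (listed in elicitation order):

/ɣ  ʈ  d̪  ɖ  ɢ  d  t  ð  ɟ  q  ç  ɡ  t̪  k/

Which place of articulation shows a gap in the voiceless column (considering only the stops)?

place of articulation  voiceless  voiced  
dental            t̪        d̪      
alveolar          t         d       
retroflex         ʈ         ɖ       
palatal           —         ɟ       
velar             k         ɡ       
uvular            q         ɢ       
Every place of articulation has a voiceless member except palatal, where /c/ would be expected.

palatal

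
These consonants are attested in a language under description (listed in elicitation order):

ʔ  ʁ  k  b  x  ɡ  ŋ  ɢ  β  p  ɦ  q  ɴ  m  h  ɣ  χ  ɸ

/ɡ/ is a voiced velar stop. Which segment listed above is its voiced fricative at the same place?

The voiced fricative at the same place is a voiced velar fricative — in this inventory, /ɣ/.

/ɣ/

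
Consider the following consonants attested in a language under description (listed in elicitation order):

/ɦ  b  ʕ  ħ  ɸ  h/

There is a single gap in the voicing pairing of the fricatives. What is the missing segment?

/β/

place of articulation  voiceless  voiced  
bilabial          ɸ         —       
pharyngeal        ħ         ʕ       
glottal           h         ɦ       
The bilabial row has no voiced member, so the gap is the voiced bilabial fricative /β/.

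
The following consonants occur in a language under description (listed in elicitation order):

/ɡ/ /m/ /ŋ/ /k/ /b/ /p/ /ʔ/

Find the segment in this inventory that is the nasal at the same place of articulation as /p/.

/p/ is a voiceless bilabial stop.
The nasal at the same place is a bilabial nasal — in this inventory, /m/.

/m/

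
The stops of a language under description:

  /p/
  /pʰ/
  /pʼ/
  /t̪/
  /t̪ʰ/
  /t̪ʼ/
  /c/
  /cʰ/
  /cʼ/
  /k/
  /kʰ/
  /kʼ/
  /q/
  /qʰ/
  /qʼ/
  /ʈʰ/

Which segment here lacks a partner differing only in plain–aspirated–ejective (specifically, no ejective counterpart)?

/ʈʰ/

Bilabial: /p/ ~ /pʰ/ ~ /pʼ/
Dental: /t̪/ ~ /t̪ʰ/ ~ /t̪ʼ/
Palatal: /c/ ~ /cʰ/ ~ /cʼ/
Velar: /k/ ~ /kʰ/ ~ /kʼ/
Uvular: /q/ ~ /qʰ/ ~ /qʼ/
Retroflex: only /ʈʰ/ (aspirated); no ejective partner.
So /ʈʰ/ is the unpaired segment.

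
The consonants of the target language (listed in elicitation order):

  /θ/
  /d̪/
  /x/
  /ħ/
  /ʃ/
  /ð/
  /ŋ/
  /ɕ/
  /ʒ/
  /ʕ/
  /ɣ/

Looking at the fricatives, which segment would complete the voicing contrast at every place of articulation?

Voiceless: /θ/ (dental), /ʃ/ (postalveolar), /ɕ/ (alveolo-palatal), /x/ (velar), /ħ/ (pharyngeal).
Voiced: /ð/ (dental), /ʒ/ (postalveolar), /ɣ/ (velar), /ʕ/ (pharyngeal).
The alveolo-palatal row has no voiced member, so the gap is the voiced alveolo-palatal fricative /ʑ/.

/ʑ/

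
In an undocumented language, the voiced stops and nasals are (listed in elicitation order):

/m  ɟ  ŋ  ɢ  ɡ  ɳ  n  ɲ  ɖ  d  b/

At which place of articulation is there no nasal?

bilabial: oral stop /b/, nasal /m/.
alveolar: oral stop /d/, nasal /n/.
retroflex: oral stop /ɖ/, nasal /ɳ/.
palatal: oral stop /ɟ/, nasal /ɲ/.
velar: oral stop /ɡ/, nasal /ŋ/.
uvular: oral stop /ɢ/, nasal —.
Every place of articulation has a nasal member except uvular, where /ɴ/ would be expected.

uvular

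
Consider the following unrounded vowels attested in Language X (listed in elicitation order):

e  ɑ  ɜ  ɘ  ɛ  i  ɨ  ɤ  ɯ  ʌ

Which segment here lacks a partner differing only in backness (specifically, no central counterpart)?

/ɑ/

High: /i/ ~ /ɨ/ ~ /ɯ/
High-mid: /e/ ~ /ɘ/ ~ /ɤ/
Low-mid: /ɛ/ ~ /ɜ/ ~ /ʌ/
Low: only /ɑ/ (back); no central partner.
So /ɑ/ is the unpaired segment.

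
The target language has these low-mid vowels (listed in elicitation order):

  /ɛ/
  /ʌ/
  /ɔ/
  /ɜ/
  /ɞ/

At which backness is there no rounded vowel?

front: unrounded /ɛ/, rounded —.
central: unrounded /ɜ/, rounded /ɞ/.
back: unrounded /ʌ/, rounded /ɔ/.
Every backness has a rounded member except front, where /œ/ would be expected.

front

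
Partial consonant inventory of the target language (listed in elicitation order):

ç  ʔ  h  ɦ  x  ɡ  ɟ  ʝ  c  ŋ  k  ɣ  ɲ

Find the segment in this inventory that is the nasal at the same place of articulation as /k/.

/k/ is a voiceless velar stop.
The nasal at the same place is a velar nasal — in this inventory, /ŋ/.

/ŋ/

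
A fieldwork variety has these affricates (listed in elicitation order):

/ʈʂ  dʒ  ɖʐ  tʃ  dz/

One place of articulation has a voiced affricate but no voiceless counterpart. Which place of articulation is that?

alveolar: voiceless —, voiced /dz/.
postalveolar: voiceless /tʃ/, voiced /dʒ/.
retroflex: voiceless /ʈʂ/, voiced /ɖʐ/.
Every place of articulation has a voiceless member except alveolar, where /ts/ would be expected.

alveolar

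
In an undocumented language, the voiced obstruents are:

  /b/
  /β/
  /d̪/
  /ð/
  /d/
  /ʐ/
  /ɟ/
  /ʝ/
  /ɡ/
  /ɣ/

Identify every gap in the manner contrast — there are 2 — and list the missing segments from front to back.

/z/, /ɖ/

bilabial: stop /b/, fricative /β/.
dental: stop /d̪/, fricative /ð/.
alveolar: stop /d/, fricative —.
retroflex: stop —, fricative /ʐ/.
palatal: stop /ɟ/, fricative /ʝ/.
velar: stop /ɡ/, fricative /ɣ/.
Gaps, from front to back: alveolar lacks fricative (/z/); retroflex lacks stop (/ɖ/).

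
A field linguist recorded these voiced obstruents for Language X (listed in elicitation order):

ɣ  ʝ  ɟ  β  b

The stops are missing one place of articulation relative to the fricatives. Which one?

velar

bilabial: stop /b/, fricative /β/.
palatal: stop /ɟ/, fricative /ʝ/.
velar: stop —, fricative /ɣ/.
Every place of articulation has a stop member except velar, where /ɡ/ would be expected.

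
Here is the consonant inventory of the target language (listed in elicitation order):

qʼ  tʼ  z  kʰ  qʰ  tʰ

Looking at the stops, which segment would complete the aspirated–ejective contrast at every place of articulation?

place of articulation  aspirated  ejective
alveolar          tʰ        tʼ      
velar             kʰ        —       
uvular            qʰ        qʼ      
The velar row has no ejective member, so the gap is the ejective velar stop /kʼ/.

/kʼ/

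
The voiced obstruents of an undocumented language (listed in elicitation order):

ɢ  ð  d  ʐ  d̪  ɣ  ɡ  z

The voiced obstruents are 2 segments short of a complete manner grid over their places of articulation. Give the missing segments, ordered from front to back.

Stop: /d̪/ (dental), /d/ (alveolar), /ɡ/ (velar), /ɢ/ (uvular).
Fricative: /ð/ (dental), /z/ (alveolar), /ʐ/ (retroflex), /ɣ/ (velar).
Gaps, from front to back: retroflex lacks stop (/ɖ/); uvular lacks fricative (/ʁ/).

/ɖ/, /ʁ/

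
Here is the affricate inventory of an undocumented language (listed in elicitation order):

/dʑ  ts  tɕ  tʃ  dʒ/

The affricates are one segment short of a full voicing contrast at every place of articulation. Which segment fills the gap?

alveolar: voiceless /ts/, voiced —.
postalveolar: voiceless /tʃ/, voiced /dʒ/.
alveolo-palatal: voiceless /tɕ/, voiced /dʑ/.
The alveolar row has no voiced member, so the gap is the voiced alveolar affricate /dz/.

/dz/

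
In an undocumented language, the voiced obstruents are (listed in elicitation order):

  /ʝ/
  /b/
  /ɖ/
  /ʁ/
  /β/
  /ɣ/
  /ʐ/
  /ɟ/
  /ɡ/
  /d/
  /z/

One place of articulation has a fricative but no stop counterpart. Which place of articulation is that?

uvular

Stop: /b/ (bilabial), /d/ (alveolar), /ɖ/ (retroflex), /ɟ/ (palatal), /ɡ/ (velar).
Fricative: /β/ (bilabial), /z/ (alveolar), /ʐ/ (retroflex), /ʝ/ (palatal), /ɣ/ (velar), /ʁ/ (uvular).
Every place of articulation has a stop member except uvular, where /ɢ/ would be expected.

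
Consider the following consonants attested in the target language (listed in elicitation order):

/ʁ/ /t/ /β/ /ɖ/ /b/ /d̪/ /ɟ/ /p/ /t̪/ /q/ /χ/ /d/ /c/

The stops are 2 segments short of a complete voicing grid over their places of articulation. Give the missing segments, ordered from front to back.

bilabial: voiceless /p/, voiced /b/.
dental: voiceless /t̪/, voiced /d̪/.
alveolar: voiceless /t/, voiced /d/.
retroflex: voiceless —, voiced /ɖ/.
palatal: voiceless /c/, voiced /ɟ/.
uvular: voiceless /q/, voiced —.
Gaps, from front to back: retroflex lacks voiceless (/ʈ/); uvular lacks voiced (/ɢ/).

/ʈ/, /ɢ/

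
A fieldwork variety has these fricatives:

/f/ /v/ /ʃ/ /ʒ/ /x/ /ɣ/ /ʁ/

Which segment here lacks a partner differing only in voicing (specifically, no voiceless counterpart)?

/ʁ/

Labiodental: /f/ ~ /v/
Postalveolar: /ʃ/ ~ /ʒ/
Velar: /x/ ~ /ɣ/
Uvular: only /ʁ/ (voiced); no voiceless partner.
So /ʁ/ is the unpaired segment.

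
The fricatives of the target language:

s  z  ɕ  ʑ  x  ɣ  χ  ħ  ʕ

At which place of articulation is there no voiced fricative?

uvular

place of articulation  voiceless  voiced  
alveolar          s         z       
alveolo-palatal   ɕ         ʑ       
velar             x         ɣ       
uvular            χ         —       
pharyngeal        ħ         ʕ       
Every place of articulation has a voiced member except uvular, where /ʁ/ would be expected.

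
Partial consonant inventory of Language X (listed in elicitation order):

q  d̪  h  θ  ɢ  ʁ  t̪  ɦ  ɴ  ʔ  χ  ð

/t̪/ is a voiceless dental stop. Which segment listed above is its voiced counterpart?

The voiced counterpart is a voiced dental stop — in this inventory, /d̪/.

/d̪/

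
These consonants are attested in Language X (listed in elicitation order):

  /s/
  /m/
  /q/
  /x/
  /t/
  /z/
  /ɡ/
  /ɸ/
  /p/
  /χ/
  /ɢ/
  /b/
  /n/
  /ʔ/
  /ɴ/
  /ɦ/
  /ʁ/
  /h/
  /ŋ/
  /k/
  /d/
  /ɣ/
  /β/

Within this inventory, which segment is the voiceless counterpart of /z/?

/s/

/z/ is a voiced alveolar fricative.
The voiceless counterpart is a voiceless alveolar fricative — in this inventory, /s/.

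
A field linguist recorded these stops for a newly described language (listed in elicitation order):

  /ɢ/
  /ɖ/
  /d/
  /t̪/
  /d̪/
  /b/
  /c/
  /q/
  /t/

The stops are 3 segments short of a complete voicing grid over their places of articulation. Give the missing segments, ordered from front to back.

/p/, /ʈ/, /ɟ/

bilabial: voiceless —, voiced /b/.
dental: voiceless /t̪/, voiced /d̪/.
alveolar: voiceless /t/, voiced /d/.
retroflex: voiceless —, voiced /ɖ/.
palatal: voiceless /c/, voiced —.
uvular: voiceless /q/, voiced /ɢ/.
Gaps, from front to back: bilabial lacks voiceless (/p/); retroflex lacks voiceless (/ʈ/); palatal lacks voiced (/ɟ/).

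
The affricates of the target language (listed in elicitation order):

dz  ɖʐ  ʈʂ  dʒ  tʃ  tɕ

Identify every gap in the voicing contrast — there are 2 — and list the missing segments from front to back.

/ts/, /dʑ/

place of articulation  voiceless  voiced  
alveolar          —         dz      
postalveolar      tʃ        dʒ      
retroflex         ʈʂ        ɖʐ      
alveolo-palatal   tɕ        —       
Gaps, from front to back: alveolar lacks voiceless (/ts/); alveolo-palatal lacks voiced (/dʑ/).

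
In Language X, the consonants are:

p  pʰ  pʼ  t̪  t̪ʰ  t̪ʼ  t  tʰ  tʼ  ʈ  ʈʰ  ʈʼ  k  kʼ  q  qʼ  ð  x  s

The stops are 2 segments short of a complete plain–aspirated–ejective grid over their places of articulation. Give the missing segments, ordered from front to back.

/kʰ/, /qʰ/

bilabial: plain /p/, aspirated /pʰ/, ejective /pʼ/.
dental: plain /t̪/, aspirated /t̪ʰ/, ejective /t̪ʼ/.
alveolar: plain /t/, aspirated /tʰ/, ejective /tʼ/.
retroflex: plain /ʈ/, aspirated /ʈʰ/, ejective /ʈʼ/.
velar: plain /k/, aspirated —, ejective /kʼ/.
uvular: plain /q/, aspirated —, ejective /qʼ/.
Gaps, from front to back: velar lacks aspirated (/kʰ/); uvular lacks aspirated (/qʰ/).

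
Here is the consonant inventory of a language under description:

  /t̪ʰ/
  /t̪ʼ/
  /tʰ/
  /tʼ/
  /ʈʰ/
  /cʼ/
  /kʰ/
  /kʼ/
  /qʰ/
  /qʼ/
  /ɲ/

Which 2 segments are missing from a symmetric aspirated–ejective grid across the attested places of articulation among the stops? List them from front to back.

dental: aspirated /t̪ʰ/, ejective /t̪ʼ/.
alveolar: aspirated /tʰ/, ejective /tʼ/.
retroflex: aspirated /ʈʰ/, ejective —.
palatal: aspirated —, ejective /cʼ/.
velar: aspirated /kʰ/, ejective /kʼ/.
uvular: aspirated /qʰ/, ejective /qʼ/.
Gaps, from front to back: retroflex lacks ejective (/ʈʼ/); palatal lacks aspirated (/cʰ/).

/ʈʼ/, /cʰ/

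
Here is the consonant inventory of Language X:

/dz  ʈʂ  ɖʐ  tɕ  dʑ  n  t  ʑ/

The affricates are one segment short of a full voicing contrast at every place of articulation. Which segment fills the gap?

Voiceless: /ʈʂ/ (retroflex), /tɕ/ (alveolo-palatal).
Voiced: /dz/ (alveolar), /ɖʐ/ (retroflex), /dʑ/ (alveolo-palatal).
The alveolar row has no voiceless member, so the gap is the voiceless alveolar affricate /ts/.

/ts/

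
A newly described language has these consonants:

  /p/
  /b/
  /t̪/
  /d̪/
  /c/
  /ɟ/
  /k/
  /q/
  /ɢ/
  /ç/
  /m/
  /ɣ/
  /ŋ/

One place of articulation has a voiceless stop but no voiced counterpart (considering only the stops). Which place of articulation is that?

bilabial: voiceless /p/, voiced /b/.
dental: voiceless /t̪/, voiced /d̪/.
palatal: voiceless /c/, voiced /ɟ/.
velar: voiceless /k/, voiced —.
uvular: voiceless /q/, voiced /ɢ/.
Every place of articulation has a voiced member except velar, where /ɡ/ would be expected.

velar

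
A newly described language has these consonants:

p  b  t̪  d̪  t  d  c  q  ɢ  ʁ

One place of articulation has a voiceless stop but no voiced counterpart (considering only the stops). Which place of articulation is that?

Voiceless: /p/ (bilabial), /t̪/ (dental), /t/ (alveolar), /c/ (palatal), /q/ (uvular).
Voiced: /b/ (bilabial), /d̪/ (dental), /d/ (alveolar), /ɢ/ (uvular).
Every place of articulation has a voiced member except palatal, where /ɟ/ would be expected.

palatal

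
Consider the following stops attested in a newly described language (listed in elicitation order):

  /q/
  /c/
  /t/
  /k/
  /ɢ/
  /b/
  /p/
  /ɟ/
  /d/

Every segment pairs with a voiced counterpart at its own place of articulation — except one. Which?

/k/

Bilabial: /p/ ~ /b/
Alveolar: /t/ ~ /d/
Palatal: /c/ ~ /ɟ/
Uvular: /q/ ~ /ɢ/
Velar: only /k/ (voiceless); no voiced partner.
So /k/ is the unpaired segment.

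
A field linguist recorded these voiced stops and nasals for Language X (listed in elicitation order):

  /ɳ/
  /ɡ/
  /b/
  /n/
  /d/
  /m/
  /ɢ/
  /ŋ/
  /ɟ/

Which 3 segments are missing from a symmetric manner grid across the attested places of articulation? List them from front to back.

bilabial: oral stop /b/, nasal /m/.
alveolar: oral stop /d/, nasal /n/.
retroflex: oral stop —, nasal /ɳ/.
palatal: oral stop /ɟ/, nasal —.
velar: oral stop /ɡ/, nasal /ŋ/.
uvular: oral stop /ɢ/, nasal —.
Gaps, from front to back: retroflex lacks oral stop (/ɖ/); palatal lacks nasal (/ɲ/); uvular lacks nasal (/ɴ/).

/ɖ/, /ɲ/, /ɴ/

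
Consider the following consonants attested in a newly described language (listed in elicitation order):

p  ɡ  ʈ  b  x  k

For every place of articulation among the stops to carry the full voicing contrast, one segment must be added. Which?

/ɖ/

Voiceless: /p/ (bilabial), /ʈ/ (retroflex), /k/ (velar).
Voiced: /b/ (bilabial), /ɡ/ (velar).
The retroflex row has no voiced member, so the gap is the voiced retroflex stop /ɖ/.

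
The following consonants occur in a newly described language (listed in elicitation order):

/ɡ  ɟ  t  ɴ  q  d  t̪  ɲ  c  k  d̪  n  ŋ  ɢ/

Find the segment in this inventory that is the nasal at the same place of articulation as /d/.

/n/

/d/ is a voiced alveolar stop.
The nasal at the same place is an alveolar nasal — in this inventory, /n/.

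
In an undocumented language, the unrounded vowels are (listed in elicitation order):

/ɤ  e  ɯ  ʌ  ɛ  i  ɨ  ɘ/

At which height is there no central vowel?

Front: /i/ (high), /e/ (high-mid), /ɛ/ (low-mid).
Central: /ɨ/ (high), /ɘ/ (high-mid).
Back: /ɯ/ (high), /ɤ/ (high-mid), /ʌ/ (low-mid).
Every height has a central member except low-mid, where /ɜ/ would be expected.

low-mid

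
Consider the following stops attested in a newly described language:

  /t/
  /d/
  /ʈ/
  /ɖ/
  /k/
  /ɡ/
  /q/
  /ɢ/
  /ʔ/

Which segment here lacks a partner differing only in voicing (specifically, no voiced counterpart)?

/ʔ/

Alveolar: /t/ ~ /d/
Retroflex: /ʈ/ ~ /ɖ/
Velar: /k/ ~ /ɡ/
Uvular: /q/ ~ /ɢ/
Glottal: only /ʔ/ (voiceless); no voiced partner.
So /ʔ/ is the unpaired segment.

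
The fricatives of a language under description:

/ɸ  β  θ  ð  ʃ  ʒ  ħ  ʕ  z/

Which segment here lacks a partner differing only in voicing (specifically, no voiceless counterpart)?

Bilabial: /ɸ/ ~ /β/
Dental: /θ/ ~ /ð/
Postalveolar: /ʃ/ ~ /ʒ/
Pharyngeal: /ħ/ ~ /ʕ/
Alveolar: only /z/ (voiced); no voiceless partner.
So /z/ is the unpaired segment.

/z/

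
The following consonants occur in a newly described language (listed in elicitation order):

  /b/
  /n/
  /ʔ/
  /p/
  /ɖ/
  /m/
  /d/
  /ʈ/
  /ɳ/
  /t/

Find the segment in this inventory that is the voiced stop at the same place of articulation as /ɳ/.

/ɖ/

/ɳ/ is a retroflex nasal.
The voiced stop at the same place is a voiced retroflex stop — in this inventory, /ɖ/.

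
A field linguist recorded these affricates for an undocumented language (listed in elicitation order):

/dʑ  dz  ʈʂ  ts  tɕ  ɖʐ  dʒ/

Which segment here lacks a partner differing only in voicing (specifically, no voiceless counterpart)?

Alveolar: /ts/ ~ /dz/
Retroflex: /ʈʂ/ ~ /ɖʐ/
Alveolo-palatal: /tɕ/ ~ /dʑ/
Postalveolar: only /dʒ/ (voiced); no voiceless partner.
So /dʒ/ is the unpaired segment.

/dʒ/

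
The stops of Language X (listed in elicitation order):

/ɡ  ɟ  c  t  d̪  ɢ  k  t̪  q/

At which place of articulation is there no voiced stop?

place of articulation  voiceless  voiced  
dental            t̪        d̪      
alveolar          t         —       
palatal           c         ɟ       
velar             k         ɡ       
uvular            q         ɢ       
Every place of articulation has a voiced member except alveolar, where /d/ would be expected.

alveolar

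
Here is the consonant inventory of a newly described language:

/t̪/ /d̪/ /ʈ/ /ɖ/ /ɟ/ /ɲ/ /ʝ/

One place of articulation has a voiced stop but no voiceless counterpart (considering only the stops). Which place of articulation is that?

palatal

dental: voiceless /t̪/, voiced /d̪/.
retroflex: voiceless /ʈ/, voiced /ɖ/.
palatal: voiceless —, voiced /ɟ/.
Every place of articulation has a voiceless member except palatal, where /c/ would be expected.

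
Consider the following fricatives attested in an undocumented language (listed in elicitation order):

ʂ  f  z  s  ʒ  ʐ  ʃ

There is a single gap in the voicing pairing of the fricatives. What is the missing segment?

/v/

place of articulation  voiceless  voiced  
labiodental       f         —       
alveolar          s         z       
postalveolar      ʃ         ʒ       
retroflex         ʂ         ʐ       
The labiodental row has no voiced member, so the gap is the voiced labiodental fricative /v/.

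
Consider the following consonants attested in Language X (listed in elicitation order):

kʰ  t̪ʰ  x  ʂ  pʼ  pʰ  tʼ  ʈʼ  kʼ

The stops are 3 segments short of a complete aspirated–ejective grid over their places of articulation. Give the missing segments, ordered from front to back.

/t̪ʼ/, /tʰ/, /ʈʰ/

place of articulation  aspirated  ejective
bilabial          pʰ        pʼ      
dental            t̪ʰ       —       
alveolar          —         tʼ      
retroflex         —         ʈʼ      
velar             kʰ        kʼ      
Gaps, from front to back: dental lacks ejective (/t̪ʼ/); alveolar lacks aspirated (/tʰ/); retroflex lacks aspirated (/ʈʰ/).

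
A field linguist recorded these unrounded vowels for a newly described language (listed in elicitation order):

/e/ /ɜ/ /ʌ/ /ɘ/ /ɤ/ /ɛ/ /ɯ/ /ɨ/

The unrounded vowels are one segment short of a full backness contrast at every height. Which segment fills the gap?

Front: /e/ (high-mid), /ɛ/ (low-mid).
Central: /ɨ/ (high), /ɘ/ (high-mid), /ɜ/ (low-mid).
Back: /ɯ/ (high), /ɤ/ (high-mid), /ʌ/ (low-mid).
The high row has no front member, so the gap is the high front unrounded vowel /i/.

/i/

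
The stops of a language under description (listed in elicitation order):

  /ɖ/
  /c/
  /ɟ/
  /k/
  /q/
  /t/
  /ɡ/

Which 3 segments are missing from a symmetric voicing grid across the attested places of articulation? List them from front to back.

alveolar: voiceless /t/, voiced —.
retroflex: voiceless —, voiced /ɖ/.
palatal: voiceless /c/, voiced /ɟ/.
velar: voiceless /k/, voiced /ɡ/.
uvular: voiceless /q/, voiced —.
Gaps, from front to back: alveolar lacks voiced (/d/); retroflex lacks voiceless (/ʈ/); uvular lacks voiced (/ɢ/).

/d/, /ʈ/, /ɢ/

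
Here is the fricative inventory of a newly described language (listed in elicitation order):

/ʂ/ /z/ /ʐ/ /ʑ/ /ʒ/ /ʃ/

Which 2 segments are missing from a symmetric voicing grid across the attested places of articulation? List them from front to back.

/s/, /ɕ/

alveolar: voiceless —, voiced /z/.
postalveolar: voiceless /ʃ/, voiced /ʒ/.
retroflex: voiceless /ʂ/, voiced /ʐ/.
alveolo-palatal: voiceless —, voiced /ʑ/.
Gaps, from front to back: alveolar lacks voiceless (/s/); alveolo-palatal lacks voiceless (/ɕ/).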